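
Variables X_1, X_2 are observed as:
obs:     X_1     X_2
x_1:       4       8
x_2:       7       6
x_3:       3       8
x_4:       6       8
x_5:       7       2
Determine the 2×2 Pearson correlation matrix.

Step 1 — column means:
  mean(X_1) = (4 + 7 + 3 + 6 + 7) / 5 = 27/5 = 5.4
  mean(X_2) = (8 + 6 + 8 + 8 + 2) / 5 = 32/5 = 6.4

Step 2 — sample variances and covariances s[i,j] = (1/(n-1)) · Σ_k (x_{k,i} - mean_i) · (x_{k,j} - mean_j), with n-1 = 4:
  s[X_1,X_1] = ((-1.4)·(-1.4) + (1.6)·(1.6) + (-2.4)·(-2.4) + (0.6)·(0.6) + (1.6)·(1.6)) / 4 = 13.2/4 = 3.3
  s[X_1,X_2] = ((-1.4)·(1.6) + (1.6)·(-0.4) + (-2.4)·(1.6) + (0.6)·(1.6) + (1.6)·(-4.4)) / 4 = -12.8/4 = -3.2
  s[X_2,X_2] = ((1.6)·(1.6) + (-0.4)·(-0.4) + (1.6)·(1.6) + (1.6)·(1.6) + (-4.4)·(-4.4)) / 4 = 27.2/4 = 6.8
  Sample standard deviations s_i = √(s[i,i]):
  s(X_1) = √(3.3) = 1.8166
  s(X_2) = √(6.8) = 2.6077

Step 3 — r_{ij} = s_{ij} / (s_i · s_j):
  r[X_1,X_1] = 1 (diagonal).
  r[X_1,X_2] = -3.2 / (1.8166 · 2.6077) = -3.2 / 4.7371 = -0.6755
  r[X_2,X_2] = 1 (diagonal).

R is symmetric with unit diagonal. Assembling:

R = [[1, -0.6755],
 [-0.6755, 1]]


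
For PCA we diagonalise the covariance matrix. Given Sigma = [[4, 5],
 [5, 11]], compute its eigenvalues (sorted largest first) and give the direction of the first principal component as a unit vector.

Step 1 — characteristic polynomial of 2×2 Sigma:
  det(Sigma - λI) = λ² - trace · λ + det = 0.
  trace = 4 + 11 = 15, det = 4·11 - (5)² = 19.
Step 2 — discriminant:
  Δ = trace² - 4·det = 225 - 76 = 149.
Step 3 — eigenvalues:
  λ = (trace ± √Δ)/2 = (15 ± 12.2066)/2,
  λ_1 = 13.6033,  λ_2 = 1.3967.

Step 4 — unit eigenvector for λ_1: solve (Sigma - λ_1 I)v = 0. First row:
  (4 - 13.6033)·v_x + (5)·v_y = 0, i.e. (-9.6033)·v_x + (5)·v_y = 0,
  so v ∝ (b, λ_1 - a) = (5, 9.6033) = u.
  ||u|| = √((5)² + (9.6033)²) = √(117.2229) ≈ 10.827,
  v_1 = u/||u|| ≈ (0.4618, 0.887) (||v_1|| = 1).

λ_1 = 13.6033,  λ_2 = 1.3967;  v_1 ≈ (0.4618, 0.887)


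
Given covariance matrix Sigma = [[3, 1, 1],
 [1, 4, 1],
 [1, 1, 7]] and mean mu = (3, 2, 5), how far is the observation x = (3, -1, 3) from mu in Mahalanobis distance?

Step 1 — centre the observation: (x - mu) = (0, -3, -2).

Step 2 — invert Sigma (cofactor / det for 3×3, or solve directly):
  Sigma^{-1} = [[0.375, -0.0833, -0.0417],
 [-0.0833, 0.2778, -0.0278],
 [-0.0417, -0.0278, 0.1528]].

Step 3 — form the quadratic (x - mu)^T · Sigma^{-1} · (x - mu):
  Sigma^{-1} · (x - mu) = (0.3333, -0.7778, -0.2222).
  (x - mu)^T · [Sigma^{-1} · (x - mu)] = (0)·(0.3333) + (-3)·(-0.7778) + (-2)·(-0.2222) = 2.7778.

Step 4 — take square root: d = √(2.7778) ≈ 1.6667.

d(x, mu) = √(2.7778) ≈ 1.6667


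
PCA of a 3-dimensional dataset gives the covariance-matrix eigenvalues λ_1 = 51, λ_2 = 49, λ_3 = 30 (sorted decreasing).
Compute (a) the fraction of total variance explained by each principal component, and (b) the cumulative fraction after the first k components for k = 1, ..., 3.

Step 1 — total variance = trace(Sigma) = Σ λ_i = 51 + 49 + 30 = 130.

Step 2 — fraction explained by component i = λ_i / Σ λ:
  PC1: 51/130 = 0.3923
  PC2: 49/130 = 0.3769
  PC3: 30/130 = 0.2308

Step 3 — cumulative fraction after k components = (λ_1 + ... + λ_k) / Σ λ:
  k = 1: 51/130 = 0.3923
  k = 2: (51 + 49)/130 = 100/130 = 0.7692
  k = 3: (51 + 49 + 30)/130 = 130/130 = 1

Summary (fraction, with percent):

explained: PC1 0.3923 (39.23%), PC2 0.3769 (37.69%), PC3 0.2308 (23.08%);  cumulative: 0.3923, 0.7692, 1


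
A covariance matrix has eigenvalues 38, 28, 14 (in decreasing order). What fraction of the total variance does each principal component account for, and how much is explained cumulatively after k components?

Step 1 — total variance = trace(Sigma) = Σ λ_i = 38 + 28 + 14 = 80.

Step 2 — fraction explained by component i = λ_i / Σ λ:
  PC1: 38/80 = 0.475
  PC2: 28/80 = 0.35
  PC3: 14/80 = 0.175

Step 3 — cumulative fraction after k components = (λ_1 + ... + λ_k) / Σ λ:
  k = 1: 38/80 = 0.475
  k = 2: (38 + 28)/80 = 66/80 = 0.825
  k = 3: (38 + 28 + 14)/80 = 80/80 = 1

Summary (fraction, with percent):

explained: PC1 0.475 (47.5%), PC2 0.35 (35%), PC3 0.175 (17.5%);  cumulative: 0.475, 0.825, 1


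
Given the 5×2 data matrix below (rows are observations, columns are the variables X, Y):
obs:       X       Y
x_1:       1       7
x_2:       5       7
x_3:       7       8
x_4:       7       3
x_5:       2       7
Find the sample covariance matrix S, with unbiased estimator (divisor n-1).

Step 1 — column means:
  mean(X) = (1 + 5 + 7 + 7 + 2) / 5 = 22/5 = 4.4
  mean(Y) = (7 + 7 + 8 + 3 + 7) / 5 = 32/5 = 6.4

Step 2 — sample covariance S[i,j] = (1/(n-1)) · Σ_k (x_{k,i} - mean_i) · (x_{k,j} - mean_j), with n-1 = 4.
  S[X,X] = ((-3.4)·(-3.4) + (0.6)·(0.6) + (2.6)·(2.6) + (2.6)·(2.6) + (-2.4)·(-2.4)) / 4 = 31.2/4 = 7.8
  S[X,Y] = ((-3.4)·(0.6) + (0.6)·(0.6) + (2.6)·(1.6) + (2.6)·(-3.4) + (-2.4)·(0.6)) / 4 = -7.8/4 = -1.95
  S[Y,Y] = ((0.6)·(0.6) + (0.6)·(0.6) + (1.6)·(1.6) + (-3.4)·(-3.4) + (0.6)·(0.6)) / 4 = 15.2/4 = 3.8

S is symmetric (S[j,i] = S[i,j]). Assembling:

S = [[7.8, -1.95],
 [-1.95, 3.8]]


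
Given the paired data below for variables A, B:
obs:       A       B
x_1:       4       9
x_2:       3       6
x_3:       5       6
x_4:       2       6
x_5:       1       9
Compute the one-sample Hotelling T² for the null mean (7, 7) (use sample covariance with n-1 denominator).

Step 1 — sample mean vector:
  mean(A) = (4 + 3 + 5 + 2 + 1) / 5 = 15/5 = 3
  mean(B) = (9 + 6 + 6 + 6 + 9) / 5 = 36/5 = 7.2
  x̄ = (3, 7.2),  deviation x̄ - mu_0 = (3, 7.2) - (7, 7) = (-4, 0.2).

Step 2 — sample covariance matrix, S[i,j] = (1/(n-1)) · Σ_k (x_{k,i} - mean_i) · (x_{k,j} - mean_j), divisor n-1 = 4:
  S[A,A] = ((1)·(1) + (0)·(0) + (2)·(2) + (-1)·(-1) + (-2)·(-2)) / 4 = 10/4 = 2.5
  S[A,B] = ((1)·(1.8) + (0)·(-1.2) + (2)·(-1.2) + (-1)·(-1.2) + (-2)·(1.8)) / 4 = -3/4 = -0.75
  S[B,B] = ((1.8)·(1.8) + (-1.2)·(-1.2) + (-1.2)·(-1.2) + (-1.2)·(-1.2) + (1.8)·(1.8)) / 4 = 10.8/4 = 2.7
  S = [[2.5, -0.75],
 [-0.75, 2.7]].

Step 3 — invert S. det(S) = 2.5·2.7 - (-0.75)² = 6.1875.
  S^{-1} = (1/det) · [[d, -b], [-b, a]] = [[0.4364, 0.1212],
 [0.1212, 0.404]].

Step 4 — quadratic form (x̄ - mu_0)^T · S^{-1} · (x̄ - mu_0):
  S^{-1} · (x̄ - mu_0) = (-1.7212, -0.404),
  (x̄ - mu_0)^T · [...] = (-4)·(-1.7212) + (0.2)·(-0.404) = 6.804.

Step 5 — scale by n: T² = 5 · 6.804 = 34.0202.

T² ≈ 34.0202


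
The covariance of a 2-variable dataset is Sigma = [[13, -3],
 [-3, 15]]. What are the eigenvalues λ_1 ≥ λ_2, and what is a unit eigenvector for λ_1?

Step 1 — characteristic polynomial of 2×2 Sigma:
  det(Sigma - λI) = λ² - trace · λ + det = 0.
  trace = 13 + 15 = 28, det = 13·15 - (-3)² = 186.
Step 2 — discriminant:
  Δ = trace² - 4·det = 784 - 744 = 40.
Step 3 — eigenvalues:
  λ = (trace ± √Δ)/2 = (28 ± 6.3246)/2,
  λ_1 = 17.1623,  λ_2 = 10.8377.

Step 4 — unit eigenvector for λ_1: solve (Sigma - λ_1 I)v = 0. First row:
  (13 - 17.1623)·v_x + (-3)·v_y = 0, i.e. (-4.1623)·v_x + (-3)·v_y = 0,
  so v ∝ (b, λ_1 - a) = (-3, 4.1623); multiply by -1 so the first entry is positive: u = (3, -4.1623).
  ||u|| = √((3)² + (-4.1623)²) = √(26.3246) ≈ 5.1307,
  v_1 = u/||u|| ≈ (0.5847, -0.8112) (||v_1|| = 1).

λ_1 = 17.1623,  λ_2 = 10.8377;  v_1 ≈ (0.5847, -0.8112)


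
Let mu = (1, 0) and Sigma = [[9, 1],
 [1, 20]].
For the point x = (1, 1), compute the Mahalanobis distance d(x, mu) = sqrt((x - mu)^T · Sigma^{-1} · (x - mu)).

Step 1 — centre the observation: (x - mu) = (0, 1).

Step 2 — invert Sigma. det(Sigma) = 9·20 - (1)² = 179.
  Sigma^{-1} = (1/det) · [[d, -b], [-b, a]] = [[0.1117, -0.0056],
 [-0.0056, 0.0503]].

Step 3 — form the quadratic (x - mu)^T · Sigma^{-1} · (x - mu):
  Sigma^{-1} · (x - mu) = (-0.0056, 0.0503).
  (x - mu)^T · [Sigma^{-1} · (x - mu)] = (0)·(-0.0056) + (1)·(0.0503) = 0.0503.

Step 4 — take square root: d = √(0.0503) ≈ 0.2242.

d(x, mu) = √(0.0503) ≈ 0.2242


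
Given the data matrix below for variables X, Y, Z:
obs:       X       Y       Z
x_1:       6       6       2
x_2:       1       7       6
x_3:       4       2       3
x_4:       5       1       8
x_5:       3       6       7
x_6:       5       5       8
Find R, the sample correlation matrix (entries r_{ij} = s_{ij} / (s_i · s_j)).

Step 1 — column means:
  mean(X) = (6 + 1 + 4 + 5 + 3 + 5) / 6 = 24/6 = 4
  mean(Y) = (6 + 7 + 2 + 1 + 6 + 5) / 6 = 27/6 = 4.5
  mean(Z) = (2 + 6 + 3 + 8 + 7 + 8) / 6 = 34/6 = 5.6667

Step 2 — sample variances and covariances s[i,j] = (1/(n-1)) · Σ_k (x_{k,i} - mean_i) · (x_{k,j} - mean_j), with n-1 = 5:
  s[X,X] = ((2)·(2) + (-3)·(-3) + (0)·(0) + (1)·(1) + (-1)·(-1) + (1)·(1)) / 5 = 16/5 = 3.2
  s[X,Y] = ((2)·(1.5) + (-3)·(2.5) + (0)·(-2.5) + (1)·(-3.5) + (-1)·(1.5) + (1)·(0.5)) / 5 = -9/5 = -1.8
  s[X,Z] = ((2)·(-3.6667) + (-3)·(0.3333) + (0)·(-2.6667) + (1)·(2.3333) + (-1)·(1.3333) + (1)·(2.3333)) / 5 = -5/5 = -1
  s[Y,Y] = ((1.5)·(1.5) + (2.5)·(2.5) + (-2.5)·(-2.5) + (-3.5)·(-3.5) + (1.5)·(1.5) + (0.5)·(0.5)) / 5 = 29.5/5 = 5.9
  s[Y,Z] = ((1.5)·(-3.6667) + (2.5)·(0.3333) + (-2.5)·(-2.6667) + (-3.5)·(2.3333) + (1.5)·(1.3333) + (0.5)·(2.3333)) / 5 = -3/5 = -0.6
  s[Z,Z] = ((-3.6667)·(-3.6667) + (0.3333)·(0.3333) + (-2.6667)·(-2.6667) + (2.3333)·(2.3333) + (1.3333)·(1.3333) + (2.3333)·(2.3333)) / 5 = 33.3333/5 = 6.6667
  Sample standard deviations s_i = √(s[i,i]):
  s(X) = √(3.2) = 1.7889
  s(Y) = √(5.9) = 2.429
  s(Z) = √(6.6667) = 2.582

Step 3 — r_{ij} = s_{ij} / (s_i · s_j):
  r[X,X] = 1 (diagonal).
  r[X,Y] = -1.8 / (1.7889 · 2.429) = -1.8 / 4.3451 = -0.4143
  r[X,Z] = -1 / (1.7889 · 2.582) = -1 / 4.6188 = -0.2165
  r[Y,Y] = 1 (diagonal).
  r[Y,Z] = -0.6 / (2.429 · 2.582) = -0.6 / 6.2716 = -0.0957
  r[Z,Z] = 1 (diagonal).

R is symmetric with unit diagonal. Assembling:

R = [[1, -0.4143, -0.2165],
 [-0.4143, 1, -0.0957],
 [-0.2165, -0.0957, 1]]


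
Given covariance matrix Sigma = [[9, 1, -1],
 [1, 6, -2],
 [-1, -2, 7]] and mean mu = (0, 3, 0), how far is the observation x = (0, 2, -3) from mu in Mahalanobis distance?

Step 1 — centre the observation: (x - mu) = (0, -1, -3).

Step 2 — invert Sigma (cofactor / det for 3×3, or solve directly):
  Sigma^{-1} = [[0.1141, -0.015, 0.012],
 [-0.015, 0.1862, 0.0511],
 [0.012, 0.0511, 0.1592]].

Step 3 — form the quadratic (x - mu)^T · Sigma^{-1} · (x - mu):
  Sigma^{-1} · (x - mu) = (-0.021, -0.3393, -0.5285).
  (x - mu)^T · [Sigma^{-1} · (x - mu)] = (0)·(-0.021) + (-1)·(-0.3393) + (-3)·(-0.5285) = 1.9249.

Step 4 — take square root: d = √(1.9249) ≈ 1.3874.

d(x, mu) = √(1.9249) ≈ 1.3874


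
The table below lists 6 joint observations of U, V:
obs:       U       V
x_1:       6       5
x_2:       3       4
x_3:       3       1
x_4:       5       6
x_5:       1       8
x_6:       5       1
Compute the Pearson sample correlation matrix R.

Step 1 — column means:
  mean(U) = (6 + 3 + 3 + 5 + 1 + 5) / 6 = 23/6 = 3.8333
  mean(V) = (5 + 4 + 1 + 6 + 8 + 1) / 6 = 25/6 = 4.1667

Step 2 — sample variances and covariances s[i,j] = (1/(n-1)) · Σ_k (x_{k,i} - mean_i) · (x_{k,j} - mean_j), with n-1 = 5:
  s[U,U] = ((2.1667)·(2.1667) + (-0.8333)·(-0.8333) + (-0.8333)·(-0.8333) + (1.1667)·(1.1667) + (-2.8333)·(-2.8333) + (1.1667)·(1.1667)) / 5 = 16.8333/5 = 3.3667
  s[U,V] = ((2.1667)·(0.8333) + (-0.8333)·(-0.1667) + (-0.8333)·(-3.1667) + (1.1667)·(1.8333) + (-2.8333)·(3.8333) + (1.1667)·(-3.1667)) / 5 = -7.8333/5 = -1.5667
  s[V,V] = ((0.8333)·(0.8333) + (-0.1667)·(-0.1667) + (-3.1667)·(-3.1667) + (1.8333)·(1.8333) + (3.8333)·(3.8333) + (-3.1667)·(-3.1667)) / 5 = 38.8333/5 = 7.7667
  Sample standard deviations s_i = √(s[i,i]):
  s(U) = √(3.3667) = 1.8348
  s(V) = √(7.7667) = 2.7869

Step 3 — r_{ij} = s_{ij} / (s_i · s_j):
  r[U,U] = 1 (diagonal).
  r[U,V] = -1.5667 / (1.8348 · 2.7869) = -1.5667 / 5.1135 = -0.3064
  r[V,V] = 1 (diagonal).

R is symmetric with unit diagonal. Assembling:

R = [[1, -0.3064],
 [-0.3064, 1]]


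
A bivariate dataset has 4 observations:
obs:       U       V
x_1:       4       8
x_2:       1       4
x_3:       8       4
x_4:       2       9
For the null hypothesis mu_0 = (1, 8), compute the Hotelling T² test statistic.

Step 1 — sample mean vector:
  mean(U) = (4 + 1 + 8 + 2) / 4 = 15/4 = 3.75
  mean(V) = (8 + 4 + 4 + 9) / 4 = 25/4 = 6.25
  x̄ = (3.75, 6.25),  deviation x̄ - mu_0 = (3.75, 6.25) - (1, 8) = (2.75, -1.75).

Step 2 — sample covariance matrix, S[i,j] = (1/(n-1)) · Σ_k (x_{k,i} - mean_i) · (x_{k,j} - mean_j), divisor n-1 = 3:
  S[U,U] = ((0.25)·(0.25) + (-2.75)·(-2.75) + (4.25)·(4.25) + (-1.75)·(-1.75)) / 3 = 28.75/3 = 9.5833
  S[U,V] = ((0.25)·(1.75) + (-2.75)·(-2.25) + (4.25)·(-2.25) + (-1.75)·(2.75)) / 3 = -7.75/3 = -2.5833
  S[V,V] = ((1.75)·(1.75) + (-2.25)·(-2.25) + (-2.25)·(-2.25) + (2.75)·(2.75)) / 3 = 20.75/3 = 6.9167
  S = [[9.5833, -2.5833],
 [-2.5833, 6.9167]].

Step 3 — invert S. det(S) = 9.5833·6.9167 - (-2.5833)² = 59.6111.
  S^{-1} = (1/det) · [[d, -b], [-b, a]] = [[0.116, 0.0433],
 [0.0433, 0.1608]].

Step 4 — quadratic form (x̄ - mu_0)^T · S^{-1} · (x̄ - mu_0):
  S^{-1} · (x̄ - mu_0) = (0.2432, -0.1622),
  (x̄ - mu_0)^T · [...] = (2.75)·(0.2432) + (-1.75)·(-0.1622) = 0.9527.

Step 5 — scale by n: T² = 4 · 0.9527 = 3.8108.

T² ≈ 3.8108


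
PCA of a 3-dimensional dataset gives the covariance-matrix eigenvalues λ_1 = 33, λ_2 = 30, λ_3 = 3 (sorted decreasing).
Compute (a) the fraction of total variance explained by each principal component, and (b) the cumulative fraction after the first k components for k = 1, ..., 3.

Step 1 — total variance = trace(Sigma) = Σ λ_i = 33 + 30 + 3 = 66.

Step 2 — fraction explained by component i = λ_i / Σ λ:
  PC1: 33/66 = 0.5
  PC2: 30/66 = 0.4545
  PC3: 3/66 = 0.0455

Step 3 — cumulative fraction after k components = (λ_1 + ... + λ_k) / Σ λ:
  k = 1: 33/66 = 0.5
  k = 2: (33 + 30)/66 = 63/66 = 0.9545
  k = 3: (33 + 30 + 3)/66 = 66/66 = 1

Summary (fraction, with percent):

explained: PC1 0.5 (50%), PC2 0.4545 (45.45%), PC3 0.0455 (4.55%);  cumulative: 0.5, 0.9545, 1


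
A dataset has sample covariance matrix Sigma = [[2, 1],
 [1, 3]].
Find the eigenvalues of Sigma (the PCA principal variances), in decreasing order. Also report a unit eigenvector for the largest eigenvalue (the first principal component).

Step 1 — characteristic polynomial of 2×2 Sigma:
  det(Sigma - λI) = λ² - trace · λ + det = 0.
  trace = 2 + 3 = 5, det = 2·3 - (1)² = 5.
Step 2 — discriminant:
  Δ = trace² - 4·det = 25 - 20 = 5.
Step 3 — eigenvalues:
  λ = (trace ± √Δ)/2 = (5 ± 2.2361)/2,
  λ_1 = 3.618,  λ_2 = 1.382.

Step 4 — unit eigenvector for λ_1: solve (Sigma - λ_1 I)v = 0. First row:
  (2 - 3.618)·v_x + (1)·v_y = 0, i.e. (-1.618)·v_x + (1)·v_y = 0,
  so v ∝ (b, λ_1 - a) = (1, 1.618) = u.
  ||u|| = √((1)² + (1.618)²) = √(3.618) ≈ 1.9021,
  v_1 = u/||u|| ≈ (0.5257, 0.8507) (||v_1|| = 1).

λ_1 = 3.618,  λ_2 = 1.382;  v_1 ≈ (0.5257, 0.8507)


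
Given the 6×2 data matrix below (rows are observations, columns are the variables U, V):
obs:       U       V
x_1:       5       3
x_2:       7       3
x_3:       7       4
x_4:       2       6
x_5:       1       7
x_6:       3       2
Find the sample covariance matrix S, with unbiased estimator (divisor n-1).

Step 1 — column means:
  mean(U) = (5 + 7 + 7 + 2 + 1 + 3) / 6 = 25/6 = 4.1667
  mean(V) = (3 + 3 + 4 + 6 + 7 + 2) / 6 = 25/6 = 4.1667

Step 2 — sample covariance S[i,j] = (1/(n-1)) · Σ_k (x_{k,i} - mean_i) · (x_{k,j} - mean_j), with n-1 = 5.
  S[U,U] = ((0.8333)·(0.8333) + (2.8333)·(2.8333) + (2.8333)·(2.8333) + (-2.1667)·(-2.1667) + (-3.1667)·(-3.1667) + (-1.1667)·(-1.1667)) / 5 = 32.8333/5 = 6.5667
  S[U,V] = ((0.8333)·(-1.1667) + (2.8333)·(-1.1667) + (2.8333)·(-0.1667) + (-2.1667)·(1.8333) + (-3.1667)·(2.8333) + (-1.1667)·(-2.1667)) / 5 = -15.1667/5 = -3.0333
  S[V,V] = ((-1.1667)·(-1.1667) + (-1.1667)·(-1.1667) + (-0.1667)·(-0.1667) + (1.8333)·(1.8333) + (2.8333)·(2.8333) + (-2.1667)·(-2.1667)) / 5 = 18.8333/5 = 3.7667

S is symmetric (S[j,i] = S[i,j]). Assembling:

S = [[6.5667, -3.0333],
 [-3.0333, 3.7667]]


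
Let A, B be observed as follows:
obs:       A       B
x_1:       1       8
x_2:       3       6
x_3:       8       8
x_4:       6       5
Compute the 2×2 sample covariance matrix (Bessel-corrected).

Step 1 — column means:
  mean(A) = (1 + 3 + 8 + 6) / 4 = 18/4 = 4.5
  mean(B) = (8 + 6 + 8 + 5) / 4 = 27/4 = 6.75

Step 2 — sample covariance S[i,j] = (1/(n-1)) · Σ_k (x_{k,i} - mean_i) · (x_{k,j} - mean_j), with n-1 = 3.
  S[A,A] = ((-3.5)·(-3.5) + (-1.5)·(-1.5) + (3.5)·(3.5) + (1.5)·(1.5)) / 3 = 29/3 = 9.6667
  S[A,B] = ((-3.5)·(1.25) + (-1.5)·(-0.75) + (3.5)·(1.25) + (1.5)·(-1.75)) / 3 = -1.5/3 = -0.5
  S[B,B] = ((1.25)·(1.25) + (-0.75)·(-0.75) + (1.25)·(1.25) + (-1.75)·(-1.75)) / 3 = 6.75/3 = 2.25

S is symmetric (S[j,i] = S[i,j]). Assembling:

S = [[9.6667, -0.5],
 [-0.5, 2.25]]


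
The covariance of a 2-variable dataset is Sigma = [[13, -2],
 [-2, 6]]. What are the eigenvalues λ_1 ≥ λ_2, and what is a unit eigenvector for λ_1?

Step 1 — characteristic polynomial of 2×2 Sigma:
  det(Sigma - λI) = λ² - trace · λ + det = 0.
  trace = 13 + 6 = 19, det = 13·6 - (-2)² = 74.
Step 2 — discriminant:
  Δ = trace² - 4·det = 361 - 296 = 65.
Step 3 — eigenvalues:
  λ = (trace ± √Δ)/2 = (19 ± 8.0623)/2,
  λ_1 = 13.5311,  λ_2 = 5.4689.

Step 4 — unit eigenvector for λ_1: solve (Sigma - λ_1 I)v = 0. First row:
  (13 - 13.5311)·v_x + (-2)·v_y = 0, i.e. (-0.5311)·v_x + (-2)·v_y = 0,
  so v ∝ (b, λ_1 - a) = (-2, 0.5311); multiply by -1 so the first entry is positive: u = (2, -0.5311).
  ||u|| = √((2)² + (-0.5311)²) = √(4.2821) ≈ 2.0693,
  v_1 = u/||u|| ≈ (0.9665, -0.2567) (||v_1|| = 1).

λ_1 = 13.5311,  λ_2 = 5.4689;  v_1 ≈ (0.9665, -0.2567)


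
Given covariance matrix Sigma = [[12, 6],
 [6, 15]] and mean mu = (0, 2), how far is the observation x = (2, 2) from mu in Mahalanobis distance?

Step 1 — centre the observation: (x - mu) = (2, 0).

Step 2 — invert Sigma. det(Sigma) = 12·15 - (6)² = 144.
  Sigma^{-1} = (1/det) · [[d, -b], [-b, a]] = [[0.1042, -0.0417],
 [-0.0417, 0.0833]].

Step 3 — form the quadratic (x - mu)^T · Sigma^{-1} · (x - mu):
  Sigma^{-1} · (x - mu) = (0.2083, -0.0833).
  (x - mu)^T · [Sigma^{-1} · (x - mu)] = (2)·(0.2083) + (0)·(-0.0833) = 0.4167.

Step 4 — take square root: d = √(0.4167) ≈ 0.6455.

d(x, mu) = √(0.4167) ≈ 0.6455


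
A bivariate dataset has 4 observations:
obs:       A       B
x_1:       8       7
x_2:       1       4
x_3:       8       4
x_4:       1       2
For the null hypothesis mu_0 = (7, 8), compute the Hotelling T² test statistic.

Step 1 — sample mean vector:
  mean(A) = (8 + 1 + 8 + 1) / 4 = 18/4 = 4.5
  mean(B) = (7 + 4 + 4 + 2) / 4 = 17/4 = 4.25
  x̄ = (4.5, 4.25),  deviation x̄ - mu_0 = (4.5, 4.25) - (7, 8) = (-2.5, -3.75).

Step 2 — sample covariance matrix, S[i,j] = (1/(n-1)) · Σ_k (x_{k,i} - mean_i) · (x_{k,j} - mean_j), divisor n-1 = 3:
  S[A,A] = ((3.5)·(3.5) + (-3.5)·(-3.5) + (3.5)·(3.5) + (-3.5)·(-3.5)) / 3 = 49/3 = 16.3333
  S[A,B] = ((3.5)·(2.75) + (-3.5)·(-0.25) + (3.5)·(-0.25) + (-3.5)·(-2.25)) / 3 = 17.5/3 = 5.8333
  S[B,B] = ((2.75)·(2.75) + (-0.25)·(-0.25) + (-0.25)·(-0.25) + (-2.25)·(-2.25)) / 3 = 12.75/3 = 4.25
  S = [[16.3333, 5.8333],
 [5.8333, 4.25]].

Step 3 — invert S. det(S) = 16.3333·4.25 - (5.8333)² = 35.3889.
  S^{-1} = (1/det) · [[d, -b], [-b, a]] = [[0.1201, -0.1648],
 [-0.1648, 0.4615]].

Step 4 — quadratic form (x̄ - mu_0)^T · S^{-1} · (x̄ - mu_0):
  S^{-1} · (x̄ - mu_0) = (0.3179, -1.3187),
  (x̄ - mu_0)^T · [...] = (-2.5)·(0.3179) + (-3.75)·(-1.3187) = 4.1503.

Step 5 — scale by n: T² = 4 · 4.1503 = 16.6013.

T² ≈ 16.6013


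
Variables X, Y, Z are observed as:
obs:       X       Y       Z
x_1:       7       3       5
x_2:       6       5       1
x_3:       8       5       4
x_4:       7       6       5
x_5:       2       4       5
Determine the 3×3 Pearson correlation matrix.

Step 1 — column means:
  mean(X) = (7 + 6 + 8 + 7 + 2) / 5 = 30/5 = 6
  mean(Y) = (3 + 5 + 5 + 6 + 4) / 5 = 23/5 = 4.6
  mean(Z) = (5 + 1 + 4 + 5 + 5) / 5 = 20/5 = 4

Step 2 — sample variances and covariances s[i,j] = (1/(n-1)) · Σ_k (x_{k,i} - mean_i) · (x_{k,j} - mean_j), with n-1 = 4:
  s[X,X] = ((1)·(1) + (0)·(0) + (2)·(2) + (1)·(1) + (-4)·(-4)) / 4 = 22/4 = 5.5
  s[X,Y] = ((1)·(-1.6) + (0)·(0.4) + (2)·(0.4) + (1)·(1.4) + (-4)·(-0.6)) / 4 = 3/4 = 0.75
  s[X,Z] = ((1)·(1) + (0)·(-3) + (2)·(0) + (1)·(1) + (-4)·(1)) / 4 = -2/4 = -0.5
  s[Y,Y] = ((-1.6)·(-1.6) + (0.4)·(0.4) + (0.4)·(0.4) + (1.4)·(1.4) + (-0.6)·(-0.6)) / 4 = 5.2/4 = 1.3
  s[Y,Z] = ((-1.6)·(1) + (0.4)·(-3) + (0.4)·(0) + (1.4)·(1) + (-0.6)·(1)) / 4 = -2/4 = -0.5
  s[Z,Z] = ((1)·(1) + (-3)·(-3) + (0)·(0) + (1)·(1) + (1)·(1)) / 4 = 12/4 = 3
  Sample standard deviations s_i = √(s[i,i]):
  s(X) = √(5.5) = 2.3452
  s(Y) = √(1.3) = 1.1402
  s(Z) = √(3) = 1.7321

Step 3 — r_{ij} = s_{ij} / (s_i · s_j):
  r[X,X] = 1 (diagonal).
  r[X,Y] = 0.75 / (2.3452 · 1.1402) = 0.75 / 2.6739 = 0.2805
  r[X,Z] = -0.5 / (2.3452 · 1.7321) = -0.5 / 4.062 = -0.1231
  r[Y,Y] = 1 (diagonal).
  r[Y,Z] = -0.5 / (1.1402 · 1.7321) = -0.5 / 1.9748 = -0.2532
  r[Z,Z] = 1 (diagonal).

R is symmetric with unit diagonal. Assembling:

R = [[1, 0.2805, -0.1231],
 [0.2805, 1, -0.2532],
 [-0.1231, -0.2532, 1]]


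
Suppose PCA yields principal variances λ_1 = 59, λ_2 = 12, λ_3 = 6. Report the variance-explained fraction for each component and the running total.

Step 1 — total variance = trace(Sigma) = Σ λ_i = 59 + 12 + 6 = 77.

Step 2 — fraction explained by component i = λ_i / Σ λ:
  PC1: 59/77 = 0.7662
  PC2: 12/77 = 0.1558
  PC3: 6/77 = 0.0779

Step 3 — cumulative fraction after k components = (λ_1 + ... + λ_k) / Σ λ:
  k = 1: 59/77 = 0.7662
  k = 2: (59 + 12)/77 = 71/77 = 0.9221
  k = 3: (59 + 12 + 6)/77 = 77/77 = 1

Summary (fraction, with percent):

explained: PC1 0.7662 (76.62%), PC2 0.1558 (15.58%), PC3 0.0779 (7.79%);  cumulative: 0.7662, 0.9221, 1


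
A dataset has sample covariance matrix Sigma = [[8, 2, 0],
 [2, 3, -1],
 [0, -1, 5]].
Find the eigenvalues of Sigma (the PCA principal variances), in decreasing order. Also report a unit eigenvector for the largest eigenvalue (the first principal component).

Step 1 — characteristic polynomial p(λ) = det(λI - Sigma) = λ³ - tr·λ² + c_1·λ - det, where tr = trace, c_1 = sum of the principal 2×2 minors, det = det(Sigma):
  tr = 8 + 3 + 5 = 16,
  c_1 = (8·3 - (2)²) + (8·5 - (0)²) + (3·5 - (-1)²) = 20 + 40 + 14 = 74,
  det = 8·(3·5 - (-1)²) - (2)·((2)·5 - (-1)·(0)) + (0)·((2)·(-1) - 3·(0)) = 8·(14) - (2)·(10) + (0)·(-2) = 92.
  So p(λ) = λ³ - 16λ² + 74λ - 92.
Step 2 — look for an integer root (rational root theorem: any rational root is an integer divisor of 92). Testing λ = 2:
  p(2) = 8 - 64 + 148 - 92 = 0  ✓
  Dividing out (λ - 2): p(λ) = (λ - 2)(λ² - 14λ + 46).
Step 3 — remaining eigenvalues from the quadratic λ² - 14λ + 46 = 0:
  Δ = 14² - 4·46 = 196 - 184 = 12,  λ = (14 ± √12)/2 = (14 ± 3.4641)/2 ≈ 8.7321 or 5.2679.
  Sorted: λ_1 = 8.7321,  λ_2 = 5.2679,  λ_3 = 2  (check: sum = 16 = tr ✓).

Step 4 — unit eigenvector for λ_1 ≈ 8.7321: v spans the null space of (Sigma - λ_1 I), whose rows are
  r_1 = (-0.7321, 2, 0),  r_2 = (2, -5.7321, -1),  r_3 = (0, -1, -3.7321).
  v is orthogonal to every row, so take v ∝ r_2 × r_3 = ((-5.7321)·(-3.7321) - (-1)·(-1), (-1)·(0) - (2)·(-3.7321), (2)·(-1) - (-5.7321)·(0)) ≈ (20.3923, 7.4641, -2).
  Let u = (20.3923, 7.4641, -2).
  ||u|| = √((20.3923)² + (7.4641)² + (-2)²) = √(475.5589) ≈ 21.8073,  v_1 = u/||u|| ≈ (0.9351, 0.3423, -0.0917) (||v_1|| = 1).

λ_1 = 8.7321,  λ_2 = 5.2679,  λ_3 = 2;  v_1 ≈ (0.9351, 0.3423, -0.0917)


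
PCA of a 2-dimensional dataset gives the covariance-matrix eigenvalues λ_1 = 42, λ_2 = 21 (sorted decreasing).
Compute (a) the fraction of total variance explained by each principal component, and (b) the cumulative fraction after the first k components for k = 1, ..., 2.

Step 1 — total variance = trace(Sigma) = Σ λ_i = 42 + 21 = 63.

Step 2 — fraction explained by component i = λ_i / Σ λ:
  PC1: 42/63 = 0.6667
  PC2: 21/63 = 0.3333

Step 3 — cumulative fraction after k components = (λ_1 + ... + λ_k) / Σ λ:
  k = 1: 42/63 = 0.6667
  k = 2: (42 + 21)/63 = 63/63 = 1

Summary (fraction, with percent):

explained: PC1 0.6667 (66.67%), PC2 0.3333 (33.33%);  cumulative: 0.6667, 1


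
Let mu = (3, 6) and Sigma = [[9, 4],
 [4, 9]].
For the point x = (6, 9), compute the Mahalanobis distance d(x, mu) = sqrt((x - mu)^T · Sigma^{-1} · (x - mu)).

Step 1 — centre the observation: (x - mu) = (3, 3).

Step 2 — invert Sigma. det(Sigma) = 9·9 - (4)² = 65.
  Sigma^{-1} = (1/det) · [[d, -b], [-b, a]] = [[0.1385, -0.0615],
 [-0.0615, 0.1385]].

Step 3 — form the quadratic (x - mu)^T · Sigma^{-1} · (x - mu):
  Sigma^{-1} · (x - mu) = (0.2308, 0.2308).
  (x - mu)^T · [Sigma^{-1} · (x - mu)] = (3)·(0.2308) + (3)·(0.2308) = 1.3846.

Step 4 — take square root: d = √(1.3846) ≈ 1.1767.

d(x, mu) = √(1.3846) ≈ 1.1767


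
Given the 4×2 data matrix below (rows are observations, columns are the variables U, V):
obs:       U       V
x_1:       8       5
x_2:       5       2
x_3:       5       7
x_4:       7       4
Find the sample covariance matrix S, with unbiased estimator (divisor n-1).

Step 1 — column means:
  mean(U) = (8 + 5 + 5 + 7) / 4 = 25/4 = 6.25
  mean(V) = (5 + 2 + 7 + 4) / 4 = 18/4 = 4.5

Step 2 — sample covariance S[i,j] = (1/(n-1)) · Σ_k (x_{k,i} - mean_i) · (x_{k,j} - mean_j), with n-1 = 3.
  S[U,U] = ((1.75)·(1.75) + (-1.25)·(-1.25) + (-1.25)·(-1.25) + (0.75)·(0.75)) / 3 = 6.75/3 = 2.25
  S[U,V] = ((1.75)·(0.5) + (-1.25)·(-2.5) + (-1.25)·(2.5) + (0.75)·(-0.5)) / 3 = 0.5/3 = 0.1667
  S[V,V] = ((0.5)·(0.5) + (-2.5)·(-2.5) + (2.5)·(2.5) + (-0.5)·(-0.5)) / 3 = 13/3 = 4.3333

S is symmetric (S[j,i] = S[i,j]). Assembling:

S = [[2.25, 0.1667],
 [0.1667, 4.3333]]


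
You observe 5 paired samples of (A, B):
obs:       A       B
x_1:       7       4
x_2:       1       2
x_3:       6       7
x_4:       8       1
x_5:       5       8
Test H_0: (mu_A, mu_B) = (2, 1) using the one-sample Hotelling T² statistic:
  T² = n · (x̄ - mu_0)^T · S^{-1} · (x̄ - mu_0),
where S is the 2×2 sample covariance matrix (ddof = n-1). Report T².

Step 1 — sample mean vector:
  mean(A) = (7 + 1 + 6 + 8 + 5) / 5 = 27/5 = 5.4
  mean(B) = (4 + 2 + 7 + 1 + 8) / 5 = 22/5 = 4.4
  x̄ = (5.4, 4.4),  deviation x̄ - mu_0 = (5.4, 4.4) - (2, 1) = (3.4, 3.4).

Step 2 — sample covariance matrix, S[i,j] = (1/(n-1)) · Σ_k (x_{k,i} - mean_i) · (x_{k,j} - mean_j), divisor n-1 = 4:
  S[A,A] = ((1.6)·(1.6) + (-4.4)·(-4.4) + (0.6)·(0.6) + (2.6)·(2.6) + (-0.4)·(-0.4)) / 4 = 29.2/4 = 7.3
  S[A,B] = ((1.6)·(-0.4) + (-4.4)·(-2.4) + (0.6)·(2.6) + (2.6)·(-3.4) + (-0.4)·(3.6)) / 4 = 1.2/4 = 0.3
  S[B,B] = ((-0.4)·(-0.4) + (-2.4)·(-2.4) + (2.6)·(2.6) + (-3.4)·(-3.4) + (3.6)·(3.6)) / 4 = 37.2/4 = 9.3
  S = [[7.3, 0.3],
 [0.3, 9.3]].

Step 3 — invert S. det(S) = 7.3·9.3 - (0.3)² = 67.8.
  S^{-1} = (1/det) · [[d, -b], [-b, a]] = [[0.1372, -0.0044],
 [-0.0044, 0.1077]].

Step 4 — quadratic form (x̄ - mu_0)^T · S^{-1} · (x̄ - mu_0):
  S^{-1} · (x̄ - mu_0) = (0.4513, 0.351),
  (x̄ - mu_0)^T · [...] = (3.4)·(0.4513) + (3.4)·(0.351) = 2.728.

Step 5 — scale by n: T² = 5 · 2.728 = 13.6401.

T² ≈ 13.6401


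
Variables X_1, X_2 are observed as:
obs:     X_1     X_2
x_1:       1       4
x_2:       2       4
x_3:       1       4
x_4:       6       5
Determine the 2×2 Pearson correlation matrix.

Step 1 — column means:
  mean(X_1) = (1 + 2 + 1 + 6) / 4 = 10/4 = 2.5
  mean(X_2) = (4 + 4 + 4 + 5) / 4 = 17/4 = 4.25

Step 2 — sample variances and covariances s[i,j] = (1/(n-1)) · Σ_k (x_{k,i} - mean_i) · (x_{k,j} - mean_j), with n-1 = 3:
  s[X_1,X_1] = ((-1.5)·(-1.5) + (-0.5)·(-0.5) + (-1.5)·(-1.5) + (3.5)·(3.5)) / 3 = 17/3 = 5.6667
  s[X_1,X_2] = ((-1.5)·(-0.25) + (-0.5)·(-0.25) + (-1.5)·(-0.25) + (3.5)·(0.75)) / 3 = 3.5/3 = 1.1667
  s[X_2,X_2] = ((-0.25)·(-0.25) + (-0.25)·(-0.25) + (-0.25)·(-0.25) + (0.75)·(0.75)) / 3 = 0.75/3 = 0.25
  Sample standard deviations s_i = √(s[i,i]):
  s(X_1) = √(5.6667) = 2.3805
  s(X_2) = √(0.25) = 0.5

Step 3 — r_{ij} = s_{ij} / (s_i · s_j):
  r[X_1,X_1] = 1 (diagonal).
  r[X_1,X_2] = 1.1667 / (2.3805 · 0.5) = 1.1667 / 1.1902 = 0.9802
  r[X_2,X_2] = 1 (diagonal).

R is symmetric with unit diagonal. Assembling:

R = [[1, 0.9802],
 [0.9802, 1]]


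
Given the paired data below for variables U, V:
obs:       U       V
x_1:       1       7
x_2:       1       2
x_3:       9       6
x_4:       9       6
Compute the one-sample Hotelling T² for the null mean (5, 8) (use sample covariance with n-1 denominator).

Step 1 — sample mean vector:
  mean(U) = (1 + 1 + 9 + 9) / 4 = 20/4 = 5
  mean(V) = (7 + 2 + 6 + 6) / 4 = 21/4 = 5.25
  x̄ = (5, 5.25),  deviation x̄ - mu_0 = (5, 5.25) - (5, 8) = (0, -2.75).

Step 2 — sample covariance matrix, S[i,j] = (1/(n-1)) · Σ_k (x_{k,i} - mean_i) · (x_{k,j} - mean_j), divisor n-1 = 3:
  S[U,U] = ((-4)·(-4) + (-4)·(-4) + (4)·(4) + (4)·(4)) / 3 = 64/3 = 21.3333
  S[U,V] = ((-4)·(1.75) + (-4)·(-3.25) + (4)·(0.75) + (4)·(0.75)) / 3 = 12/3 = 4
  S[V,V] = ((1.75)·(1.75) + (-3.25)·(-3.25) + (0.75)·(0.75) + (0.75)·(0.75)) / 3 = 14.75/3 = 4.9167
  S = [[21.3333, 4],
 [4, 4.9167]].

Step 3 — invert S. det(S) = 21.3333·4.9167 - (4)² = 88.8889.
  S^{-1} = (1/det) · [[d, -b], [-b, a]] = [[0.0553, -0.045],
 [-0.045, 0.24]].

Step 4 — quadratic form (x̄ - mu_0)^T · S^{-1} · (x̄ - mu_0):
  S^{-1} · (x̄ - mu_0) = (0.1238, -0.66),
  (x̄ - mu_0)^T · [...] = (0)·(0.1238) + (-2.75)·(-0.66) = 1.815.

Step 5 — scale by n: T² = 4 · 1.815 = 7.26.

T² ≈ 7.26


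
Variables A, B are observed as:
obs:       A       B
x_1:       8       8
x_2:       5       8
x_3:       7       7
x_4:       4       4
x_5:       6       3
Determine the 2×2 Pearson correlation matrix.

Step 1 — column means:
  mean(A) = (8 + 5 + 7 + 4 + 6) / 5 = 30/5 = 6
  mean(B) = (8 + 8 + 7 + 4 + 3) / 5 = 30/5 = 6

Step 2 — sample variances and covariances s[i,j] = (1/(n-1)) · Σ_k (x_{k,i} - mean_i) · (x_{k,j} - mean_j), with n-1 = 4:
  s[A,A] = ((2)·(2) + (-1)·(-1) + (1)·(1) + (-2)·(-2) + (0)·(0)) / 4 = 10/4 = 2.5
  s[A,B] = ((2)·(2) + (-1)·(2) + (1)·(1) + (-2)·(-2) + (0)·(-3)) / 4 = 7/4 = 1.75
  s[B,B] = ((2)·(2) + (2)·(2) + (1)·(1) + (-2)·(-2) + (-3)·(-3)) / 4 = 22/4 = 5.5
  Sample standard deviations s_i = √(s[i,i]):
  s(A) = √(2.5) = 1.5811
  s(B) = √(5.5) = 2.3452

Step 3 — r_{ij} = s_{ij} / (s_i · s_j):
  r[A,A] = 1 (diagonal).
  r[A,B] = 1.75 / (1.5811 · 2.3452) = 1.75 / 3.7081 = 0.4719
  r[B,B] = 1 (diagonal).

R is symmetric with unit diagonal. Assembling:

R = [[1, 0.4719],
 [0.4719, 1]]


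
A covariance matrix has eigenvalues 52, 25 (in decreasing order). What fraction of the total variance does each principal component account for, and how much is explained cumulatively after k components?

Step 1 — total variance = trace(Sigma) = Σ λ_i = 52 + 25 = 77.

Step 2 — fraction explained by component i = λ_i / Σ λ:
  PC1: 52/77 = 0.6753
  PC2: 25/77 = 0.3247

Step 3 — cumulative fraction after k components = (λ_1 + ... + λ_k) / Σ λ:
  k = 1: 52/77 = 0.6753
  k = 2: (52 + 25)/77 = 77/77 = 1

Summary (fraction, with percent):

explained: PC1 0.6753 (67.53%), PC2 0.3247 (32.47%);  cumulative: 0.6753, 1


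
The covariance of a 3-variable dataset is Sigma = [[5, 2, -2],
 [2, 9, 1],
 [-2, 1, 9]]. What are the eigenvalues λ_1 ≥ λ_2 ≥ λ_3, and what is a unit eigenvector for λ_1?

Step 1 — characteristic polynomial p(λ) = det(λI - Sigma) = λ³ - tr·λ² + c_1·λ - det, where tr = trace, c_1 = sum of the principal 2×2 minors, det = det(Sigma):
  tr = 5 + 9 + 9 = 23,
  c_1 = (5·9 - (2)²) + (5·9 - (-2)²) + (9·9 - (1)²) = 41 + 41 + 80 = 162,
  det = 5·(9·9 - (1)²) - (2)·((2)·9 - (1)·(-2)) + (-2)·((2)·(1) - 9·(-2)) = 5·(80) - (2)·(20) + (-2)·(20) = 320.
  So p(λ) = λ³ - 23λ² + 162λ - 320.
Step 2 — look for an integer root (rational root theorem: any rational root is an integer divisor of 320). Testing λ = 10:
  p(10) = 1000 - 2300 + 1620 - 320 = 0  ✓
  Dividing out (λ - 10): p(λ) = (λ - 10)(λ² - 13λ + 32).
Step 3 — remaining eigenvalues from the quadratic λ² - 13λ + 32 = 0:
  Δ = 13² - 4·32 = 169 - 128 = 41,  λ = (13 ± √41)/2 = (13 ± 6.4031)/2 ≈ 9.7016 or 3.2984.
  Sorted: λ_1 = 10,  λ_2 = 9.7016,  λ_3 = 3.2984  (check: sum = 23 = tr ✓).

Step 4 — unit eigenvector for λ_1 = 10: v spans the null space of (Sigma - λ_1 I), whose rows are
  r_1 = (-5, 2, -2),  r_2 = (2, -1, 1),  r_3 = (-2, 1, -1).
  v is orthogonal to every row, so take v ∝ r_1 × r_2 = ((2)·(1) - (-2)·(-1), (-2)·(2) - (-5)·(1), (-5)·(-1) - (2)·(2)) = (0, 1, 1).
  Let u = (0, 1, 1).
  ||u|| = √((0)² + (1)² + (1)²) = √(2) ≈ 1.4142,  v_1 = u/||u|| ≈ (0, 0.7071, 0.7071) (||v_1|| = 1).

λ_1 = 10,  λ_2 = 9.7016,  λ_3 = 3.2984;  v_1 ≈ (0, 0.7071, 0.7071)


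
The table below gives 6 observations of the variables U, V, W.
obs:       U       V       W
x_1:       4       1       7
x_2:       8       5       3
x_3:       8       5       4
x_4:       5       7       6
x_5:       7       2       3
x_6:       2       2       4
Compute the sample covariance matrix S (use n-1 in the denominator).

Step 1 — column means:
  mean(U) = (4 + 8 + 8 + 5 + 7 + 2) / 6 = 34/6 = 5.6667
  mean(V) = (1 + 5 + 5 + 7 + 2 + 2) / 6 = 22/6 = 3.6667
  mean(W) = (7 + 3 + 4 + 6 + 3 + 4) / 6 = 27/6 = 4.5

Step 2 — sample covariance S[i,j] = (1/(n-1)) · Σ_k (x_{k,i} - mean_i) · (x_{k,j} - mean_j), with n-1 = 5.
  S[U,U] = ((-1.6667)·(-1.6667) + (2.3333)·(2.3333) + (2.3333)·(2.3333) + (-0.6667)·(-0.6667) + (1.3333)·(1.3333) + (-3.6667)·(-3.6667)) / 5 = 29.3333/5 = 5.8667
  S[U,V] = ((-1.6667)·(-2.6667) + (2.3333)·(1.3333) + (2.3333)·(1.3333) + (-0.6667)·(3.3333) + (1.3333)·(-1.6667) + (-3.6667)·(-1.6667)) / 5 = 12.3333/5 = 2.4667
  S[U,W] = ((-1.6667)·(2.5) + (2.3333)·(-1.5) + (2.3333)·(-0.5) + (-0.6667)·(1.5) + (1.3333)·(-1.5) + (-3.6667)·(-0.5)) / 5 = -10/5 = -2
  S[V,V] = ((-2.6667)·(-2.6667) + (1.3333)·(1.3333) + (1.3333)·(1.3333) + (3.3333)·(3.3333) + (-1.6667)·(-1.6667) + (-1.6667)·(-1.6667)) / 5 = 27.3333/5 = 5.4667
  S[V,W] = ((-2.6667)·(2.5) + (1.3333)·(-1.5) + (1.3333)·(-0.5) + (3.3333)·(1.5) + (-1.6667)·(-1.5) + (-1.6667)·(-0.5)) / 5 = -1/5 = -0.2
  S[W,W] = ((2.5)·(2.5) + (-1.5)·(-1.5) + (-0.5)·(-0.5) + (1.5)·(1.5) + (-1.5)·(-1.5) + (-0.5)·(-0.5)) / 5 = 13.5/5 = 2.7

S is symmetric (S[j,i] = S[i,j]). Assembling:

S = [[5.8667, 2.4667, -2],
 [2.4667, 5.4667, -0.2],
 [-2, -0.2, 2.7]]


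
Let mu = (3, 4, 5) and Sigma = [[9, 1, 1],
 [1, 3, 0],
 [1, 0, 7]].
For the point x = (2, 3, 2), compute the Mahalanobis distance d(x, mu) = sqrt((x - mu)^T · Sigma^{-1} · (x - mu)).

Step 1 — centre the observation: (x - mu) = (-1, -1, -3).

Step 2 — invert Sigma (cofactor / det for 3×3, or solve directly):
  Sigma^{-1} = [[0.1173, -0.0391, -0.0168],
 [-0.0391, 0.3464, 0.0056],
 [-0.0168, 0.0056, 0.1453]].

Step 3 — form the quadratic (x - mu)^T · Sigma^{-1} · (x - mu):
  Sigma^{-1} · (x - mu) = (-0.0279, -0.324, -0.4246).
  (x - mu)^T · [Sigma^{-1} · (x - mu)] = (-1)·(-0.0279) + (-1)·(-0.324) + (-3)·(-0.4246) = 1.6257.

Step 4 — take square root: d = √(1.6257) ≈ 1.275.

d(x, mu) = √(1.6257) ≈ 1.275


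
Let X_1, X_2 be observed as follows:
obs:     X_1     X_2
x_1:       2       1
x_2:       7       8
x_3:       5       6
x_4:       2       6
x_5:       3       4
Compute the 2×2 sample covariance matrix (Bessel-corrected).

Step 1 — column means:
  mean(X_1) = (2 + 7 + 5 + 2 + 3) / 5 = 19/5 = 3.8
  mean(X_2) = (1 + 8 + 6 + 6 + 4) / 5 = 25/5 = 5

Step 2 — sample covariance S[i,j] = (1/(n-1)) · Σ_k (x_{k,i} - mean_i) · (x_{k,j} - mean_j), with n-1 = 4.
  S[X_1,X_1] = ((-1.8)·(-1.8) + (3.2)·(3.2) + (1.2)·(1.2) + (-1.8)·(-1.8) + (-0.8)·(-0.8)) / 4 = 18.8/4 = 4.7
  S[X_1,X_2] = ((-1.8)·(-4) + (3.2)·(3) + (1.2)·(1) + (-1.8)·(1) + (-0.8)·(-1)) / 4 = 17/4 = 4.25
  S[X_2,X_2] = ((-4)·(-4) + (3)·(3) + (1)·(1) + (1)·(1) + (-1)·(-1)) / 4 = 28/4 = 7

S is symmetric (S[j,i] = S[i,j]). Assembling:

S = [[4.7, 4.25],
 [4.25, 7]]


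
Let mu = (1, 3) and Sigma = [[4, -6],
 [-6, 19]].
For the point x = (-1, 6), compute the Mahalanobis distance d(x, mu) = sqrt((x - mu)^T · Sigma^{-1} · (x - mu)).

Step 1 — centre the observation: (x - mu) = (-2, 3).

Step 2 — invert Sigma. det(Sigma) = 4·19 - (-6)² = 40.
  Sigma^{-1} = (1/det) · [[d, -b], [-b, a]] = [[0.475, 0.15],
 [0.15, 0.1]].

Step 3 — form the quadratic (x - mu)^T · Sigma^{-1} · (x - mu):
  Sigma^{-1} · (x - mu) = (-0.5, 0).
  (x - mu)^T · [Sigma^{-1} · (x - mu)] = (-2)·(-0.5) + (3)·(0) = 1.

Step 4 — take square root: d = √(1) ≈ 1.

d(x, mu) = √(1) ≈ 1


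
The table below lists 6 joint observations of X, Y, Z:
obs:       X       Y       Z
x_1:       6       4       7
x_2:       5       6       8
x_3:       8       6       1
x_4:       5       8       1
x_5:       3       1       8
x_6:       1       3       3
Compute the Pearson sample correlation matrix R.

Step 1 — column means:
  mean(X) = (6 + 5 + 8 + 5 + 3 + 1) / 6 = 28/6 = 4.6667
  mean(Y) = (4 + 6 + 6 + 8 + 1 + 3) / 6 = 28/6 = 4.6667
  mean(Z) = (7 + 8 + 1 + 1 + 8 + 3) / 6 = 28/6 = 4.6667

Step 2 — sample variances and covariances s[i,j] = (1/(n-1)) · Σ_k (x_{k,i} - mean_i) · (x_{k,j} - mean_j), with n-1 = 5:
  s[X,X] = ((1.3333)·(1.3333) + (0.3333)·(0.3333) + (3.3333)·(3.3333) + (0.3333)·(0.3333) + (-1.6667)·(-1.6667) + (-3.6667)·(-3.6667)) / 5 = 29.3333/5 = 5.8667
  s[X,Y] = ((1.3333)·(-0.6667) + (0.3333)·(1.3333) + (3.3333)·(1.3333) + (0.3333)·(3.3333) + (-1.6667)·(-3.6667) + (-3.6667)·(-1.6667)) / 5 = 17.3333/5 = 3.4667
  s[X,Z] = ((1.3333)·(2.3333) + (0.3333)·(3.3333) + (3.3333)·(-3.6667) + (0.3333)·(-3.6667) + (-1.6667)·(3.3333) + (-3.6667)·(-1.6667)) / 5 = -8.6667/5 = -1.7333
  s[Y,Y] = ((-0.6667)·(-0.6667) + (1.3333)·(1.3333) + (1.3333)·(1.3333) + (3.3333)·(3.3333) + (-3.6667)·(-3.6667) + (-1.6667)·(-1.6667)) / 5 = 31.3333/5 = 6.2667
  s[Y,Z] = ((-0.6667)·(2.3333) + (1.3333)·(3.3333) + (1.3333)·(-3.6667) + (3.3333)·(-3.6667) + (-3.6667)·(3.3333) + (-1.6667)·(-1.6667)) / 5 = -23.6667/5 = -4.7333
  s[Z,Z] = ((2.3333)·(2.3333) + (3.3333)·(3.3333) + (-3.6667)·(-3.6667) + (-3.6667)·(-3.6667) + (3.3333)·(3.3333) + (-1.6667)·(-1.6667)) / 5 = 57.3333/5 = 11.4667
  Sample standard deviations s_i = √(s[i,i]):
  s(X) = √(5.8667) = 2.4221
  s(Y) = √(6.2667) = 2.5033
  s(Z) = √(11.4667) = 3.3862

Step 3 — r_{ij} = s_{ij} / (s_i · s_j):
  r[X,X] = 1 (diagonal).
  r[X,Y] = 3.4667 / (2.4221 · 2.5033) = 3.4667 / 6.0634 = 0.5717
  r[X,Z] = -1.7333 / (2.4221 · 3.3862) = -1.7333 / 8.2019 = -0.2113
  r[Y,Y] = 1 (diagonal).
  r[Y,Z] = -4.7333 / (2.5033 · 3.3862) = -4.7333 / 8.4769 = -0.5584
  r[Z,Z] = 1 (diagonal).

R is symmetric with unit diagonal. Assembling:

R = [[1, 0.5717, -0.2113],
 [0.5717, 1, -0.5584],
 [-0.2113, -0.5584, 1]]


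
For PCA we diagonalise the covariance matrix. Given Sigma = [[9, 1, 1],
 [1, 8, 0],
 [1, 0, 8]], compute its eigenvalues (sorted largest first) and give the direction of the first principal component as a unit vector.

Step 1 — characteristic polynomial p(λ) = det(λI - Sigma) = λ³ - tr·λ² + c_1·λ - det, where tr = trace, c_1 = sum of the principal 2×2 minors, det = det(Sigma):
  tr = 9 + 8 + 8 = 25,
  c_1 = (9·8 - (1)²) + (9·8 - (1)²) + (8·8 - (0)²) = 71 + 71 + 64 = 206,
  det = 9·(8·8 - (0)²) - (1)·((1)·8 - (0)·(1)) + (1)·((1)·(0) - 8·(1)) = 9·(64) - (1)·(8) + (1)·(-8) = 560.
  So p(λ) = λ³ - 25λ² + 206λ - 560.
Step 2 — look for an integer root (rational root theorem: any rational root is an integer divisor of 560). Testing λ = 7:
  p(7) = 343 - 1225 + 1442 - 560 = 0  ✓
  Dividing out (λ - 7): p(λ) = (λ - 7)(λ² - 18λ + 80).
Step 3 — remaining eigenvalues from the quadratic λ² - 18λ + 80 = 0:
  Δ = 18² - 4·80 = 324 - 320 = 4,  λ = (18 ± √4)/2 = (18 ± 2)/2 = 10 or 8.
  Sorted: λ_1 = 10,  λ_2 = 8,  λ_3 = 7  (check: sum = 25 = tr ✓).

Step 4 — unit eigenvector for λ_1 = 10: v spans the null space of (Sigma - λ_1 I), whose rows are
  r_1 = (-1, 1, 1),  r_2 = (1, -2, 0),  r_3 = (1, 0, -2).
  v is orthogonal to every row, so take v ∝ r_1 × r_2 = ((1)·(0) - (1)·(-2), (1)·(1) - (-1)·(0), (-1)·(-2) - (1)·(1)) = (2, 1, 1).
  Let u = (2, 1, 1).
  ||u|| = √((2)² + (1)² + (1)²) = √(6) ≈ 2.4495,  v_1 = u/||u|| ≈ (0.8165, 0.4082, 0.4082) (||v_1|| = 1).

λ_1 = 10,  λ_2 = 8,  λ_3 = 7;  v_1 ≈ (0.8165, 0.4082, 0.4082)
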